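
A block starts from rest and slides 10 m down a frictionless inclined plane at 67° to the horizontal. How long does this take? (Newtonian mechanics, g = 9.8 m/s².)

a = g sin(θ) = 9.8 × sin(67°) = 9.0209 m/s²
t = √(2d/a) = √(2 × 10 / 9.0209) = 1.49 s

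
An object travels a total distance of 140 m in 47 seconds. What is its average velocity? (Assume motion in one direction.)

v_avg = Δd / Δt = 140 / 47 = 2.98 m/s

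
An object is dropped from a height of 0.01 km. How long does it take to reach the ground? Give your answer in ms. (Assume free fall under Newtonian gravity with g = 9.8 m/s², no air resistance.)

h = 0.01 km × 1000.0 = 10.0 m
t = √(2h/g) = √(2 × 10.0 / 9.8) = 1.42857 s
t = 1.42857 s / 0.001 = 1429 ms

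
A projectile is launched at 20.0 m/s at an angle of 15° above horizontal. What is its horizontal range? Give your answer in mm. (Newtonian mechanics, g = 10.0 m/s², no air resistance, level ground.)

R = v₀² × sin(2θ) / g = 20.0² × sin(2 × 15°) / 10.0 = 400.0 × 0.5 / 10.0 = 20.0 m
R = 20.0 m / 0.001 = 20000 mm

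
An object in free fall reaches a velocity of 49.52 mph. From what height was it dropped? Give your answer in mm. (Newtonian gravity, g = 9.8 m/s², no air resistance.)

v = 49.52 mph × 0.44704 = 22.1374 m/s
h = v² / (2g) = 22.1374² / (2 × 9.8) = 25.0033 m
h = 25.0033 m / 0.001 = 25000 mm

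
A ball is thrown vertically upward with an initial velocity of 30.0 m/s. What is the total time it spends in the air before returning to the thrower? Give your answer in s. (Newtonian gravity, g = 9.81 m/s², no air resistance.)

t_total = 2 × v₀ / g = 2 × 30.0 / 9.81 = 6.116 s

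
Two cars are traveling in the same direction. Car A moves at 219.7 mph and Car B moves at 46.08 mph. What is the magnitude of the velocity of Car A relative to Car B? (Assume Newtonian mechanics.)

v_rel = |v_A - v_B| = |219.7 - 46.08| = 173.62 mph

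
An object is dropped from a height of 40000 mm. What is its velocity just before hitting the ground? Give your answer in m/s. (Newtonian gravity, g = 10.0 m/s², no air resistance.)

h = 40000 mm × 0.001 = 40.0 m
v = √(2gh) = √(2 × 10.0 × 40.0) = 28.28 m/s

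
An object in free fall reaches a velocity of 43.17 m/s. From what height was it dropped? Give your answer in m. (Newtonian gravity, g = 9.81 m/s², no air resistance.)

h = v² / (2g) = 43.17² / (2 × 9.81) = 94.99 m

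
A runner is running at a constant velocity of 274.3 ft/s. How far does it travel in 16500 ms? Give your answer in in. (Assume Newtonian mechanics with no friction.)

v = 274.3 ft/s × 0.3048 = 83.6066 m/s
t = 16500 ms × 0.001 = 16.5 s
d = v × t = 83.6066 × 16.5 = 1379.51 m
d = 1379.51 m / 0.0254 = 54310 in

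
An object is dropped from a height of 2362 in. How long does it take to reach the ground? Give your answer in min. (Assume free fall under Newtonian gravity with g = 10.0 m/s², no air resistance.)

h = 2362 in × 0.0254 = 59.9948 m
t = √(2h/g) = √(2 × 59.9948 / 10.0) = 3.46395 s
t = 3.46395 s / 60.0 = 0.05773 min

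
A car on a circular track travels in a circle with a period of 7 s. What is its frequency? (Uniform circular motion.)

f = 1/T = 1/7 = 0.1429 Hz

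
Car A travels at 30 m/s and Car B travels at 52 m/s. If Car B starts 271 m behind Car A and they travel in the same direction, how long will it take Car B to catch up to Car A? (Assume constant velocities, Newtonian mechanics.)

Relative speed: v_rel = 52 - 30 = 22 m/s
Time to catch: t = d₀/v_rel = 271/22 = 12.32 s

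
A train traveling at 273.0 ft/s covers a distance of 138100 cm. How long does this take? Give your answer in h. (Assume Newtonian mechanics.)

d = 138100 cm × 0.01 = 1381.0 m
v = 273.0 ft/s × 0.3048 = 83.2104 m/s
t = d / v = 1381.0 / 83.2104 = 16.5965 s
t = 16.5965 s / 3600.0 = 0.00461 h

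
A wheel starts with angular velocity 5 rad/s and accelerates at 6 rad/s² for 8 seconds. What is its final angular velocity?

ω = ω₀ + αt = 5 + 6 × 8 = 53 rad/s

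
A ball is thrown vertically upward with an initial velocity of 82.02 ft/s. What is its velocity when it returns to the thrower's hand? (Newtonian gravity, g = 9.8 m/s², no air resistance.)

By conservation of energy (no air resistance), the ball returns to the throw height with the same speed as launch, but directed downward.
|v_ground| = v₀ = 82.02 ft/s
v_ground = 82.02 ft/s (downward)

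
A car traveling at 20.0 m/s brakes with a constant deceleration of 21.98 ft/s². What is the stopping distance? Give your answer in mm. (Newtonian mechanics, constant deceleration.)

a = 21.98 ft/s² × 0.3048 = 6.6995 m/s²
d = v₀² / (2a) = 20.0² / (2 × 6.6995) = 400.0 / 13.399 = 29.853 m
d = 29.853 m / 0.001 = 29850 mm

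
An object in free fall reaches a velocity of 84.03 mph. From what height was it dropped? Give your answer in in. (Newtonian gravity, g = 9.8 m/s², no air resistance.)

v = 84.03 mph × 0.44704 = 37.5648 m/s
h = v² / (2g) = 37.5648² / (2 × 9.8) = 71.9956 m
h = 71.9956 m / 0.0254 = 2834 in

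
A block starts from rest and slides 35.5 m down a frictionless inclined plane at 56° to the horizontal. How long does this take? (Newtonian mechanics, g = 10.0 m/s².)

a = g sin(θ) = 10.0 × sin(56°) = 8.2904 m/s²
t = √(2d/a) = √(2 × 35.5 / 8.2904) = 2.93 s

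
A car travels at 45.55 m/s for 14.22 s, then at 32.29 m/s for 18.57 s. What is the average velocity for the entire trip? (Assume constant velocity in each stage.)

d₁ = v₁t₁ = 45.55 × 14.22 = 647.721 m
d₂ = v₂t₂ = 32.29 × 18.57 = 599.6253 m
d_total = 1247.3463 m, t_total = 32.79 s
v_avg = d_total/t_total = 1247.3463/32.79 = 38.04 m/s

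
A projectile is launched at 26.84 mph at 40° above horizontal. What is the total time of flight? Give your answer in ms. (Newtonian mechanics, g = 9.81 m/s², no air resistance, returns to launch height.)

v₀ = 26.84 mph × 0.44704 = 11.9986 m/s
T = 2 × v₀ × sin(θ) / g = 2 × 11.9986 × sin(40°) / 9.81 = 2 × 11.9986 × 0.642788 / 9.81 = 1.57239 s
T = 1.57239 s / 0.001 = 1572 ms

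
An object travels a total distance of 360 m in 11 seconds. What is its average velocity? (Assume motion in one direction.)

v_avg = Δd / Δt = 360 / 11 = 32.73 m/s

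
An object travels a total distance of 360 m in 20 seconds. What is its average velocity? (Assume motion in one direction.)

v_avg = Δd / Δt = 360 / 20 = 18.0 m/s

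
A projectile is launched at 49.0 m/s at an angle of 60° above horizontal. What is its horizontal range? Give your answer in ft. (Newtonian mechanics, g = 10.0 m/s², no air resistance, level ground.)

R = v₀² × sin(2θ) / g = 49.0² × sin(2 × 60°) / 10.0 = 2401.0 × 0.866025 / 10.0 = 207.933 m
R = 207.933 m / 0.3048 = 682.2 ft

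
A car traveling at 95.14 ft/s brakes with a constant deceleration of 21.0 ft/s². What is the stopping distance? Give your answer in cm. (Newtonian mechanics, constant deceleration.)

v₀ = 95.14 ft/s × 0.3048 = 28.9987 m/s
a = 21.0 ft/s² × 0.3048 = 6.4008 m/s²
d = v₀² / (2a) = 28.9987² / (2 × 6.4008) = 840.925 / 12.8016 = 65.6891 m
d = 65.6891 m / 0.01 = 6569 cm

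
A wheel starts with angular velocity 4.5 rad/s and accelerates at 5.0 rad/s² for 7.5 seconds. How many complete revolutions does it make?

θ = ω₀t + ½αt² = 4.5×7.5 + ½×5.0×7.5² = 174.375 rad
Total revolutions = θ/(2π) = 174.375/(2π) = 27.75
Complete revolutions = ⌊27.75⌋ = 27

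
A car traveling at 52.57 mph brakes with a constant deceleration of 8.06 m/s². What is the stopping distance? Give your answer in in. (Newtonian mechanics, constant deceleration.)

v₀ = 52.57 mph × 0.44704 = 23.5009 m/s
d = v₀² / (2a) = 23.5009² / (2 × 8.06) = 552.292 / 16.12 = 34.2613 m
d = 34.2613 m / 0.0254 = 1349 in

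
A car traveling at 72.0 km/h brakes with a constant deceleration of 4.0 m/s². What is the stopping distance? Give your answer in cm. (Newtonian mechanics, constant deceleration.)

v₀ = 72.0 km/h × 0.2777777777777778 = 20.0 m/s
d = v₀² / (2a) = 20.0² / (2 × 4.0) = 400.0 / 8.0 = 50.0 m
d = 50.0 m / 0.01 = 5000 cm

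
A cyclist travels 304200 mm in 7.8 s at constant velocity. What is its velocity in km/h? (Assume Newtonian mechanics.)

d = 304200 mm × 0.001 = 304.2 m
v = d / t = 304.2 / 7.8 = 39.0 m/s
v = 39.0 m/s / 0.2777777777777778 = 140.4 km/h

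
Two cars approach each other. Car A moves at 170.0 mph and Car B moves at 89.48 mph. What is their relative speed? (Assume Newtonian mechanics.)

v_rel = v_A + v_B = 170.0 + 89.48 = 259.48 mph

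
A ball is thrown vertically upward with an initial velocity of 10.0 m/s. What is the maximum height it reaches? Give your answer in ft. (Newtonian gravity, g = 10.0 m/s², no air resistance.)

h_max = v₀² / (2g) = 10.0² / (2 × 10.0) = 100.0 / 20.0 = 5.0 m
h_max = 5.0 m / 0.3048 = 16.4 ft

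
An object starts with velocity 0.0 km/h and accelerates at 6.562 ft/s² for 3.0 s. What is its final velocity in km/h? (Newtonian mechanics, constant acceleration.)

v₀ = 0.0 km/h × 0.2777777777777778 = 0.0 m/s
a = 6.562 ft/s² × 0.3048 = 2.0001 m/s²
v = v₀ + a × t = 0.0 + 2.0001 × 3.0 = 6.0003 m/s
v = 6.0003 m/s / 0.2777777777777778 = 21.6 km/h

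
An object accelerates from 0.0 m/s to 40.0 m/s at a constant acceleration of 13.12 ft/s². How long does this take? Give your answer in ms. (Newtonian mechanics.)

a = 13.12 ft/s² × 0.3048 = 3.99898 m/s²
t = (v - v₀) / a = (40.0 - 0.0) / 3.99898 = 10.0026 s
t = 10.0026 s / 0.001 = 10000 ms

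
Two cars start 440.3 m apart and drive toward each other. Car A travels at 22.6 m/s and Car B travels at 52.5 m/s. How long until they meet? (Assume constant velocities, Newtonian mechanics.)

Combined speed: v_combined = 22.6 + 52.5 = 75.1 m/s
Time to meet: t = d/v_combined = 440.3/75.1 = 5.86 s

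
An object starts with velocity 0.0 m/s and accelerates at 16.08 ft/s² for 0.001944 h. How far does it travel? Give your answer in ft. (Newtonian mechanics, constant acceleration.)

a = 16.08 ft/s² × 0.3048 = 4.90118 m/s²
t = 0.001944 h × 3600.0 = 6.9984 s
d = v₀ × t + ½ × a × t² = 0.0 × 6.9984 + 0.5 × 4.90118 × 6.9984² = 120.024 m
d = 120.024 m / 0.3048 = 393.8 ft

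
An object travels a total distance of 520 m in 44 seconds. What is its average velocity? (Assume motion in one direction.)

v_avg = Δd / Δt = 520 / 44 = 11.82 m/s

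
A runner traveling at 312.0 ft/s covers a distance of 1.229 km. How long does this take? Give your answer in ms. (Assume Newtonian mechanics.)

d = 1.229 km × 1000.0 = 1229.0 m
v = 312.0 ft/s × 0.3048 = 95.0976 m/s
t = d / v = 1229.0 / 95.0976 = 12.9236 s
t = 12.9236 s / 0.001 = 12920 ms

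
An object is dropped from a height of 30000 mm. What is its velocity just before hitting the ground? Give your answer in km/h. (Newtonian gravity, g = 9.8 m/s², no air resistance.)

h = 30000 mm × 0.001 = 30.0 m
v = √(2gh) = √(2 × 9.8 × 30.0) = 24.2487 m/s
v = 24.2487 m/s / 0.2777777777777778 = 87.3 km/h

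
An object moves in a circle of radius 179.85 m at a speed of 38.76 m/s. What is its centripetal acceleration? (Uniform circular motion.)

a_c = v²/r = 38.76²/179.85 = 1502.3376/179.85 = 8.35 m/s²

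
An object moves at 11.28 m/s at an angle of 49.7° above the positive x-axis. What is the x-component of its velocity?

vₓ = v cos(θ) = 11.28 × cos(49.7°) = 7.3 m/s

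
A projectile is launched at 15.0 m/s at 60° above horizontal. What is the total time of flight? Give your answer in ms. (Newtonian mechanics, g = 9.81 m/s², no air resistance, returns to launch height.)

T = 2 × v₀ × sin(θ) / g = 2 × 15.0 × sin(60°) / 9.81 = 2 × 15.0 × 0.866025 / 9.81 = 2.64839 s
T = 2.64839 s / 0.001 = 2648 ms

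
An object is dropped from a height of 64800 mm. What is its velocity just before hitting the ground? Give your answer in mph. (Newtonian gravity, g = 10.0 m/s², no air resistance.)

h = 64800 mm × 0.001 = 64.8 m
v = √(2gh) = √(2 × 10.0 × 64.8) = 36.0 m/s
v = 36.0 m/s / 0.44704 = 80.53 mph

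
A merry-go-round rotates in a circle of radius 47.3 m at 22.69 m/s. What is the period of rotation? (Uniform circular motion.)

T = 2πr/v = 2π×47.3/22.69 = 13.1 s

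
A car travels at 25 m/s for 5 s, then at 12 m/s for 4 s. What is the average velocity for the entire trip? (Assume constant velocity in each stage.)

d₁ = v₁t₁ = 25 × 5 = 125 m
d₂ = v₂t₂ = 12 × 4 = 48 m
d_total = 173 m, t_total = 9 s
v_avg = d_total/t_total = 173/9 = 19.22 m/s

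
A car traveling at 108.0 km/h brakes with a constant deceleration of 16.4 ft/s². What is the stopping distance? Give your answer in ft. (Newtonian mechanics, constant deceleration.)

v₀ = 108.0 km/h × 0.2777777777777778 = 30.0 m/s
a = 16.4 ft/s² × 0.3048 = 4.99872 m/s²
d = v₀² / (2a) = 30.0² / (2 × 4.99872) = 900.0 / 9.99744 = 90.023 m
d = 90.023 m / 0.3048 = 295.4 ft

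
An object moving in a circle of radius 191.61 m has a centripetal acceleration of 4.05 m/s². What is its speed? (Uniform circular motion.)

v = √(a_c × r) = √(4.05 × 191.61) = 27.86 m/s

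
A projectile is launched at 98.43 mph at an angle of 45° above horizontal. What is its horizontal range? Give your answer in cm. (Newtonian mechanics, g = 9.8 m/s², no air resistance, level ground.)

v₀ = 98.43 mph × 0.44704 = 44.0021 m/s
R = v₀² × sin(2θ) / g = 44.0021² × sin(2 × 45°) / 9.8 = 1936.18 × 1.0 / 9.8 = 197.569 m
R = 197.569 m / 0.01 = 19760 cm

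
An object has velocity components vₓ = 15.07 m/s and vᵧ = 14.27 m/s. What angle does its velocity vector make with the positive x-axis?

θ = arctan(vᵧ/vₓ) = arctan(14.27/15.07) = 43.44°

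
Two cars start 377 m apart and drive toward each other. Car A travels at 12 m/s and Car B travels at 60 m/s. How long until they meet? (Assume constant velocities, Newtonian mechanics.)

Combined speed: v_combined = 12 + 60 = 72 m/s
Time to meet: t = d/v_combined = 377/72 = 5.24 s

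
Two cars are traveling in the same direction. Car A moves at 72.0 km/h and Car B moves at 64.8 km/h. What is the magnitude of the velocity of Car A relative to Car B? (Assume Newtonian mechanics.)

v_rel = |v_A - v_B| = |72.0 - 64.8| = 7.2 km/h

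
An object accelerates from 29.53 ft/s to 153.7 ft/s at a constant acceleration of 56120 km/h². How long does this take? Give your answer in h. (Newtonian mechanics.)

v₀ = 29.53 ft/s × 0.3048 = 9.00074 m/s
v = 153.7 ft/s × 0.3048 = 46.8478 m/s
a = 56120 km/h² × 7.716049382716049e-05 = 4.33025 m/s²
t = (v - v₀) / a = (46.8478 - 9.00074) / 4.33025 = 8.74016 s
t = 8.74016 s / 3600.0 = 0.002428 h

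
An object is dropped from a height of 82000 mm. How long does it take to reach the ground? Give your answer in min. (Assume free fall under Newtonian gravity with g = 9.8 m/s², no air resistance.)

h = 82000 mm × 0.001 = 82.0 m
t = √(2h/g) = √(2 × 82.0 / 9.8) = 4.09081 s
t = 4.09081 s / 60.0 = 0.06818 min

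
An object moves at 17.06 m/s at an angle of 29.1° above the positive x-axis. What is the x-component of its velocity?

vₓ = v cos(θ) = 17.06 × cos(29.1°) = 14.91 m/s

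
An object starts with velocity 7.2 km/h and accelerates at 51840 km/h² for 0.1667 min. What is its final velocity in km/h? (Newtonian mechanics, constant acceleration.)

v₀ = 7.2 km/h × 0.2777777777777778 = 2.0 m/s
a = 51840 km/h² × 7.716049382716049e-05 = 4.0 m/s²
t = 0.1667 min × 60.0 = 10.002 s
v = v₀ + a × t = 2.0 + 4.0 × 10.002 = 42.008 m/s
v = 42.008 m/s / 0.2777777777777778 = 151.2 km/h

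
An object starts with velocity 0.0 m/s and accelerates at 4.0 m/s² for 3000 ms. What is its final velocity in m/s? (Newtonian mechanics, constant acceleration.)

t = 3000 ms × 0.001 = 3.0 s
v = v₀ + a × t = 0.0 + 4.0 × 3.0 = 12.0 m/s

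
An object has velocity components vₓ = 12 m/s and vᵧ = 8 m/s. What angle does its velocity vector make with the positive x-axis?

θ = arctan(vᵧ/vₓ) = arctan(8/12) = 33.69°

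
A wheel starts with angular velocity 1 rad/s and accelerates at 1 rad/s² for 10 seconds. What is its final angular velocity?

ω = ω₀ + αt = 1 + 1 × 10 = 11 rad/s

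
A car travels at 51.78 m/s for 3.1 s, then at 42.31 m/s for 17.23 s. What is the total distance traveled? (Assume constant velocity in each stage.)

d₁ = v₁t₁ = 51.78 × 3.1 = 160.518 m
d₂ = v₂t₂ = 42.31 × 17.23 = 729.0013 m
d_total = 160.518 + 729.0013 = 889.52 m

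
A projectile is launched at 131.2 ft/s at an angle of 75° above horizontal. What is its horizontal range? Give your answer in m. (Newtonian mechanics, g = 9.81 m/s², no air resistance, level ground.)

v₀ = 131.2 ft/s × 0.3048 = 39.9898 m/s
R = v₀² × sin(2θ) / g = 39.9898² × sin(2 × 75°) / 9.81 = 1599.18 × 0.5 / 9.81 = 81.51 m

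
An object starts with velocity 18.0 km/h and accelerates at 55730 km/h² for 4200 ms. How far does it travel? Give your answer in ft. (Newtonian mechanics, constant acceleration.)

v₀ = 18.0 km/h × 0.2777777777777778 = 5.0 m/s
a = 55730 km/h² × 7.716049382716049e-05 = 4.30015 m/s²
t = 4200 ms × 0.001 = 4.2 s
d = v₀ × t + ½ × a × t² = 5.0 × 4.2 + 0.5 × 4.30015 × 4.2² = 58.9273 m
d = 58.9273 m / 0.3048 = 193.3 ft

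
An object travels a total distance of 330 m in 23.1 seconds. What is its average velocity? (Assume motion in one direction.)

v_avg = Δd / Δt = 330 / 23.1 = 14.29 m/s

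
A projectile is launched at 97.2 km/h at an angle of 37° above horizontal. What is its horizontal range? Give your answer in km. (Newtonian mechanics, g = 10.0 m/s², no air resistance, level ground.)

v₀ = 97.2 km/h × 0.2777777777777778 = 27.0 m/s
R = v₀² × sin(2θ) / g = 27.0² × sin(2 × 37°) / 10.0 = 729.0 × 0.961262 / 10.0 = 70.076 m
R = 70.076 m / 1000.0 = 0.07008 km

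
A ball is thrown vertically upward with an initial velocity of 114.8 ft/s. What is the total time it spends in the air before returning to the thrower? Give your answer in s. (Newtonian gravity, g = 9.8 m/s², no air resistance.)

v₀ = 114.8 ft/s × 0.3048 = 34.991 m/s
t_total = 2 × v₀ / g = 2 × 34.991 / 9.8 = 7.141 s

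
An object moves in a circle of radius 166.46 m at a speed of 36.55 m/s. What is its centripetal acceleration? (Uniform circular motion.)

a_c = v²/r = 36.55²/166.46 = 1335.9025/166.46 = 8.03 m/s²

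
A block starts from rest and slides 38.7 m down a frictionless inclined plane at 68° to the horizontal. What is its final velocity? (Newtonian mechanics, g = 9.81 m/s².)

a = g sin(θ) = 9.81 × sin(68°) = 9.0957 m/s²
v = √(2ad) = √(2 × 9.0957 × 38.7) = 26.53 m/s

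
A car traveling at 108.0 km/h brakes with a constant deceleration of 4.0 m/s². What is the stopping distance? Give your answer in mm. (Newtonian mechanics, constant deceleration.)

v₀ = 108.0 km/h × 0.2777777777777778 = 30.0 m/s
d = v₀² / (2a) = 30.0² / (2 × 4.0) = 900.0 / 8.0 = 112.5 m
d = 112.5 m / 0.001 = 112500 mm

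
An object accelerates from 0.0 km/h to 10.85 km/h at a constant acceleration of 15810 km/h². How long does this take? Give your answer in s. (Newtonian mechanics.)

v₀ = 0.0 km/h × 0.2777777777777778 = 0.0 m/s
v = 10.85 km/h × 0.2777777777777778 = 3.01389 m/s
a = 15810 km/h² × 7.716049382716049e-05 = 1.21991 m/s²
t = (v - v₀) / a = (3.01389 - 0.0) / 1.21991 = 2.471 s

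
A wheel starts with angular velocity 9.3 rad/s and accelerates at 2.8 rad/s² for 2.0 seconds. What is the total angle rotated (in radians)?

θ = ω₀t + ½αt² = 9.3×2.0 + ½×2.8×2.0² = 24.2 rad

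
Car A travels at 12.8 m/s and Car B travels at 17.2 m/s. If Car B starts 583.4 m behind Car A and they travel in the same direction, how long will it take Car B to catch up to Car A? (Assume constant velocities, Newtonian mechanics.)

Relative speed: v_rel = 17.2 - 12.8 = 4.4 m/s
Time to catch: t = d₀/v_rel = 583.4/4.4 = 132.59 s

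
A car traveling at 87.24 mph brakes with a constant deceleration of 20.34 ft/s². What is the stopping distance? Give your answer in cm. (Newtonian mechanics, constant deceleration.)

v₀ = 87.24 mph × 0.44704 = 38.9998 m/s
a = 20.34 ft/s² × 0.3048 = 6.19963 m/s²
d = v₀² / (2a) = 38.9998² / (2 × 6.19963) = 1520.98 / 12.3993 = 122.667 m
d = 122.667 m / 0.01 = 12270 cm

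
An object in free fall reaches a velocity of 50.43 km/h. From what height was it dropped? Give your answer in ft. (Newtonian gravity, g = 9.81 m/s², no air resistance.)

v = 50.43 km/h × 0.2777777777777778 = 14.0083 m/s
h = v² / (2g) = 14.0083² / (2 × 9.81) = 10.0017 m
h = 10.0017 m / 0.3048 = 32.81 ft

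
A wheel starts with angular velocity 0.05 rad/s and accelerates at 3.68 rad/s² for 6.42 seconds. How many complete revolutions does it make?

θ = ω₀t + ½αt² = 0.05×6.42 + ½×3.68×6.42² = 76.159176 rad
Total revolutions = θ/(2π) = 76.159176/(2π) = 12.12
Complete revolutions = ⌊12.12⌋ = 12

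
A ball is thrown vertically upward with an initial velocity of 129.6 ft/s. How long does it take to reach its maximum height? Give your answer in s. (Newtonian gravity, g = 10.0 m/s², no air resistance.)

v₀ = 129.6 ft/s × 0.3048 = 39.5021 m/s
t_up = v₀ / g = 39.5021 / 10.0 = 3.95 s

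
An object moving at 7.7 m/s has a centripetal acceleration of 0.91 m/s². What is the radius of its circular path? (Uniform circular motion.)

r = v²/a_c = 7.7²/0.91 = 65.15 m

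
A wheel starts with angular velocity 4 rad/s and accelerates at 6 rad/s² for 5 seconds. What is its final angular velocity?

ω = ω₀ + αt = 4 + 6 × 5 = 34 rad/s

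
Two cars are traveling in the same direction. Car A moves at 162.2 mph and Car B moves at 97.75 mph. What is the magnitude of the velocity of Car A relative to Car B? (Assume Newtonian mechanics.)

v_rel = |v_A - v_B| = |162.2 - 97.75| = 64.45 mph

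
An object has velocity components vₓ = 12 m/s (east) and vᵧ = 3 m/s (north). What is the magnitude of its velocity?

|v| = √(vₓ² + vᵧ²) = √(12² + 3²) = √(153) = 12.37 m/s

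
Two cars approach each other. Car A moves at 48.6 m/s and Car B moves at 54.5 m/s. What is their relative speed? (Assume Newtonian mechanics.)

v_rel = v_A + v_B = 48.6 + 54.5 = 103.1 m/s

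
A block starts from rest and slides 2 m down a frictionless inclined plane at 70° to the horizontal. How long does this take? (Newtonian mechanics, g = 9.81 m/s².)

a = g sin(θ) = 9.81 × sin(70°) = 9.2184 m/s²
t = √(2d/a) = √(2 × 2 / 9.2184) = 0.66 s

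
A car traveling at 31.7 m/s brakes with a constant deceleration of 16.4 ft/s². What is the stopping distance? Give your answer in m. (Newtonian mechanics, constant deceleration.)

a = 16.4 ft/s² × 0.3048 = 4.99872 m/s²
d = v₀² / (2a) = 31.7² / (2 × 4.99872) = 1004.89 / 9.99744 = 100.5 m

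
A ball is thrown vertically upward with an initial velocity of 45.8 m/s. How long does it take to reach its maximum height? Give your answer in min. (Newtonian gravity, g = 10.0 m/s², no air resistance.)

t_up = v₀ / g = 45.8 / 10.0 = 4.58 s
t_up = 4.58 s / 60.0 = 0.07633 min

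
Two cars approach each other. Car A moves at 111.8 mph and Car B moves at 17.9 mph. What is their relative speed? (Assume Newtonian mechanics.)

v_rel = v_A + v_B = 111.8 + 17.9 = 129.7 mph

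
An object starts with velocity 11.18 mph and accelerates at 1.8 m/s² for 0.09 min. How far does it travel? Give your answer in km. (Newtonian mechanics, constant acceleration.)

v₀ = 11.18 mph × 0.44704 = 4.99791 m/s
t = 0.09 min × 60.0 = 5.4 s
d = v₀ × t + ½ × a × t² = 4.99791 × 5.4 + 0.5 × 1.8 × 5.4² = 53.2327 m
d = 53.2327 m / 1000.0 = 0.05323 km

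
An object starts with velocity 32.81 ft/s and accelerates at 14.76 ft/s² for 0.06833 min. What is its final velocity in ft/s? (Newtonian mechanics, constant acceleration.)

v₀ = 32.81 ft/s × 0.3048 = 10.0005 m/s
a = 14.76 ft/s² × 0.3048 = 4.49885 m/s²
t = 0.06833 min × 60.0 = 4.0998 s
v = v₀ + a × t = 10.0005 + 4.49885 × 4.0998 = 28.4449 m/s
v = 28.4449 m/s / 0.3048 = 93.32 ft/s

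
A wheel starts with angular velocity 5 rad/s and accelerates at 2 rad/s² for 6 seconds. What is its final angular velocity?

ω = ω₀ + αt = 5 + 2 × 6 = 17 rad/s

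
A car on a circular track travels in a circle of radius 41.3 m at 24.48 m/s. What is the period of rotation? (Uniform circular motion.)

T = 2πr/v = 2π×41.3/24.48 = 10.6 s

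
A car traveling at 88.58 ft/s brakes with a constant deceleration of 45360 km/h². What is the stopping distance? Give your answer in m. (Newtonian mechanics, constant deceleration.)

v₀ = 88.58 ft/s × 0.3048 = 26.9992 m/s
a = 45360 km/h² × 7.716049382716049e-05 = 3.5 m/s²
d = v₀² / (2a) = 26.9992² / (2 × 3.5) = 728.957 / 7.0 = 104.1 m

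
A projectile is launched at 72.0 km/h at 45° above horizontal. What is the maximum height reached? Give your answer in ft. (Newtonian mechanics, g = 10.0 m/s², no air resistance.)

v₀ = 72.0 km/h × 0.2777777777777778 = 20.0 m/s
H = v₀² × sin²(θ) / (2g) = 20.0² × sin(45°)² / (2 × 10.0) = 400.0 × 0.5 / 20.0 = 10.0 m
H = 10.0 m / 0.3048 = 32.81 ft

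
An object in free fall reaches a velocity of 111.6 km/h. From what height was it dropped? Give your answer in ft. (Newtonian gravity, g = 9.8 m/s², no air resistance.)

v = 111.6 km/h × 0.2777777777777778 = 31.0 m/s
h = v² / (2g) = 31.0² / (2 × 9.8) = 49.0306 m
h = 49.0306 m / 0.3048 = 160.9 ft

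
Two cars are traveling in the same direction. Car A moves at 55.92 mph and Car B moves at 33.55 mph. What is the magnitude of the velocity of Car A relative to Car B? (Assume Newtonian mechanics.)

v_rel = |v_A - v_B| = |55.92 - 33.55| = 22.37 mph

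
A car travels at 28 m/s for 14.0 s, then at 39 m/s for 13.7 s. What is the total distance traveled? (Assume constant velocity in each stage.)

d₁ = v₁t₁ = 28 × 14.0 = 392.0 m
d₂ = v₂t₂ = 39 × 13.7 = 534.3 m
d_total = 392.0 + 534.3 = 926.3 m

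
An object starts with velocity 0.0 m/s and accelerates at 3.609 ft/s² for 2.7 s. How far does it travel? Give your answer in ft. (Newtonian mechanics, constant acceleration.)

a = 3.609 ft/s² × 0.3048 = 1.10002 m/s²
d = v₀ × t + ½ × a × t² = 0.0 × 2.7 + 0.5 × 1.10002 × 2.7² = 4.00957 m
d = 4.00957 m / 0.3048 = 13.15 ft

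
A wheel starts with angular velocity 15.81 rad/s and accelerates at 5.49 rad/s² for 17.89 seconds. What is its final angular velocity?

ω = ω₀ + αt = 15.81 + 5.49 × 17.89 = 114.03 rad/s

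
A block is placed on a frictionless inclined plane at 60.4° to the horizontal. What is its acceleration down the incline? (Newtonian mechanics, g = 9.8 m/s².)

a = g sin(θ) = 9.8 × sin(60.4°) = 9.8 × 0.8695 = 8.52 m/s²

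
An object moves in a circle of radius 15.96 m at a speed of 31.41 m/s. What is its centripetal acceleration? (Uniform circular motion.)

a_c = v²/r = 31.41²/15.96 = 986.5881/15.96 = 61.82 m/s²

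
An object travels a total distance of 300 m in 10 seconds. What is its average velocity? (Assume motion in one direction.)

v_avg = Δd / Δt = 300 / 10 = 30.0 m/s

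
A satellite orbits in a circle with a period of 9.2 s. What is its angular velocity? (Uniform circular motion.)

ω = 2π/T = 2π/9.2 = 0.683 rad/s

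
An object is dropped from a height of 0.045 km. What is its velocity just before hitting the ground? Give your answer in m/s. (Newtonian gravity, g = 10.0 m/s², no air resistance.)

h = 0.045 km × 1000.0 = 45.0 m
v = √(2gh) = √(2 × 10.0 × 45.0) = 30.0 m/s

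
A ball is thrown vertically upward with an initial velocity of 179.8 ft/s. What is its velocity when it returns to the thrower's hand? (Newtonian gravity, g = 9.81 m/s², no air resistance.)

By conservation of energy (no air resistance), the ball returns to the throw height with the same speed as launch, but directed downward.
|v_ground| = v₀ = 179.8 ft/s
v_ground = 179.8 ft/s (downward)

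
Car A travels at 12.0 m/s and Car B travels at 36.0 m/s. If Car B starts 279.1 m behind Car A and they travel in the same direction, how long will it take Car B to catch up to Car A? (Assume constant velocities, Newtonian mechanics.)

Relative speed: v_rel = 36.0 - 12.0 = 24.0 m/s
Time to catch: t = d₀/v_rel = 279.1/24.0 = 11.63 s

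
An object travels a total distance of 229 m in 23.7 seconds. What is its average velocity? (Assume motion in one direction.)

v_avg = Δd / Δt = 229 / 23.7 = 9.66 m/s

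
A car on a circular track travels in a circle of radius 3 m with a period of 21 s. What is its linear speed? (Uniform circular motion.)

v = 2πr/T = 2π×3/21 = 0.9 m/s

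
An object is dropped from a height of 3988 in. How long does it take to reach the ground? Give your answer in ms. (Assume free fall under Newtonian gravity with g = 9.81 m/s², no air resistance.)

h = 3988 in × 0.0254 = 101.295 m
t = √(2h/g) = √(2 × 101.295 / 9.81) = 4.54438 s
t = 4.54438 s / 0.001 = 4544 ms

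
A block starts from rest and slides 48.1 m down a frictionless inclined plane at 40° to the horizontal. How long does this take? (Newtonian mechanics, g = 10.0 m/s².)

a = g sin(θ) = 10.0 × sin(40°) = 6.4279 m/s²
t = √(2d/a) = √(2 × 48.1 / 6.4279) = 3.87 s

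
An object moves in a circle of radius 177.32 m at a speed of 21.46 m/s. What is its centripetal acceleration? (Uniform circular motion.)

a_c = v²/r = 21.46²/177.32 = 460.5316/177.32 = 2.6 m/s²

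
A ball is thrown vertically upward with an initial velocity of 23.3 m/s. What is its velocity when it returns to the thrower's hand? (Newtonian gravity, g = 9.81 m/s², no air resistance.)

By conservation of energy (no air resistance), the ball returns to the throw height with the same speed as launch, but directed downward.
|v_ground| = v₀ = 23.3 m/s
v_ground = 23.3 m/s (downward)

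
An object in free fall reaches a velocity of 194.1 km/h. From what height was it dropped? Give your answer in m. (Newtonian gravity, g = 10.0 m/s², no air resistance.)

v = 194.1 km/h × 0.2777777777777778 = 53.9167 m/s
h = v² / (2g) = 53.9167² / (2 × 10.0) = 145.4 m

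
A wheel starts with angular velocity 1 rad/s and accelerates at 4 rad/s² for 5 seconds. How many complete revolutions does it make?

θ = ω₀t + ½αt² = 1×5 + ½×4×5² = 55.0 rad
Total revolutions = θ/(2π) = 55.0/(2π) = 8.75
Complete revolutions = ⌊8.75⌋ = 8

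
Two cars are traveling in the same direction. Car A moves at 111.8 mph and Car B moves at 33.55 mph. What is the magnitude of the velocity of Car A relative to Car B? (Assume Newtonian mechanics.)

v_rel = |v_A - v_B| = |111.8 - 33.55| = 78.25 mph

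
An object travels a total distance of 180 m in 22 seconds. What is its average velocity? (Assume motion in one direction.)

v_avg = Δd / Δt = 180 / 22 = 8.18 m/s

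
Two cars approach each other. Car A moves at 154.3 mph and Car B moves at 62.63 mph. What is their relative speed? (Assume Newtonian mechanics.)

v_rel = v_A + v_B = 154.3 + 62.63 = 216.93 mph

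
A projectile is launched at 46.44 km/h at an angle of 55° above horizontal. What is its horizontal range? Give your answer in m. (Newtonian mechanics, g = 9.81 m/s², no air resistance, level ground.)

v₀ = 46.44 km/h × 0.2777777777777778 = 12.9 m/s
R = v₀² × sin(2θ) / g = 12.9² × sin(2 × 55°) / 9.81 = 166.41 × 0.939693 / 9.81 = 15.94 m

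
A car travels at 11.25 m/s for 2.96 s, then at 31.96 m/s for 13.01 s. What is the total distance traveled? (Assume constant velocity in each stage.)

d₁ = v₁t₁ = 11.25 × 2.96 = 33.3 m
d₂ = v₂t₂ = 31.96 × 13.01 = 415.7996 m
d_total = 33.3 + 415.7996 = 449.1 m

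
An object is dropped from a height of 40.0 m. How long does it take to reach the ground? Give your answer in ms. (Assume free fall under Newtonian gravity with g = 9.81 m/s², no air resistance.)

t = √(2h/g) = √(2 × 40.0 / 9.81) = 2.85569 s
t = 2.85569 s / 0.001 = 2856 ms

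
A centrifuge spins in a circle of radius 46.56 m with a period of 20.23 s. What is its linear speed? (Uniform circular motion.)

v = 2πr/T = 2π×46.56/20.23 = 14.46 m/s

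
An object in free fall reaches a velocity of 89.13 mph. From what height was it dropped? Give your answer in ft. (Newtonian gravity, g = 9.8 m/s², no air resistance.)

v = 89.13 mph × 0.44704 = 39.8447 m/s
h = v² / (2g) = 39.8447² / (2 × 9.8) = 81.0 m
h = 81.0 m / 0.3048 = 265.7 ft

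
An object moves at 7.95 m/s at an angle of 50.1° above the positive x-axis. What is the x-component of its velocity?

vₓ = v cos(θ) = 7.95 × cos(50.1°) = 5.1 m/s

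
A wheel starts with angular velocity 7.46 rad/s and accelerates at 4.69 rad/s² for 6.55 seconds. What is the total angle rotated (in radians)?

θ = ω₀t + ½αt² = 7.46×6.55 + ½×4.69×6.55² = 149.47 rad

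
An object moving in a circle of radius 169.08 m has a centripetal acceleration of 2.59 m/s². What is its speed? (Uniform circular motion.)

v = √(a_c × r) = √(2.59 × 169.08) = 20.93 m/s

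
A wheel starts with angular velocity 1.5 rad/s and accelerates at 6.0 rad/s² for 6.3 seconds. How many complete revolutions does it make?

θ = ω₀t + ½αt² = 1.5×6.3 + ½×6.0×6.3² = 128.52 rad
Total revolutions = θ/(2π) = 128.52/(2π) = 20.45
Complete revolutions = ⌊20.45⌋ = 20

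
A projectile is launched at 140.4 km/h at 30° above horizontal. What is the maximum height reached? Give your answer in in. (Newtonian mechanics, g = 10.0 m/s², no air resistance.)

v₀ = 140.4 km/h × 0.2777777777777778 = 39.0 m/s
H = v₀² × sin²(θ) / (2g) = 39.0² × sin(30°)² / (2 × 10.0) = 1521.0 × 0.25 / 20.0 = 19.0125 m
H = 19.0125 m / 0.0254 = 748.5 in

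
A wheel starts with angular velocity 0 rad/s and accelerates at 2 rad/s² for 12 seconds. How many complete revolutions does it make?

θ = ω₀t + ½αt² = 0×12 + ½×2×12² = 144.0 rad
Total revolutions = θ/(2π) = 144.0/(2π) = 22.92
Complete revolutions = ⌊22.92⌋ = 22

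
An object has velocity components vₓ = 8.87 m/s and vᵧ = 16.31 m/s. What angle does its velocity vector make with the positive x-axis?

θ = arctan(vᵧ/vₓ) = arctan(16.31/8.87) = 61.46°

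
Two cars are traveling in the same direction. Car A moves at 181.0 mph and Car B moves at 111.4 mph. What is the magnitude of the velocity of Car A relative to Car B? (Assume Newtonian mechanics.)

v_rel = |v_A - v_B| = |181.0 - 111.4| = 69.6 mph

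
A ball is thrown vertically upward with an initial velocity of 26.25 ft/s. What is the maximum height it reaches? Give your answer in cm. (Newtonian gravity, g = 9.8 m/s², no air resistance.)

v₀ = 26.25 ft/s × 0.3048 = 8.001 m/s
h_max = v₀² / (2g) = 8.001² / (2 × 9.8) = 64.016 / 19.6 = 3.26612 m
h_max = 3.26612 m / 0.01 = 326.6 cm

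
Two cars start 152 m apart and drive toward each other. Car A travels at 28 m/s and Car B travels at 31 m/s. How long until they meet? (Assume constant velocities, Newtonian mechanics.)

Combined speed: v_combined = 28 + 31 = 59 m/s
Time to meet: t = d/v_combined = 152/59 = 2.58 s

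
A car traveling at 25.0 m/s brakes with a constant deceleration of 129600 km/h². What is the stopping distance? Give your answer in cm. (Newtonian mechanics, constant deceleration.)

a = 129600 km/h² × 7.716049382716049e-05 = 10.0 m/s²
d = v₀² / (2a) = 25.0² / (2 × 10.0) = 625.0 / 20.0 = 31.25 m
d = 31.25 m / 0.01 = 3125 cm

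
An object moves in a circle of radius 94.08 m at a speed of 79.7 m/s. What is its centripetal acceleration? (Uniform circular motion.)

a_c = v²/r = 79.7²/94.08 = 6352.09/94.08 = 67.52 m/s²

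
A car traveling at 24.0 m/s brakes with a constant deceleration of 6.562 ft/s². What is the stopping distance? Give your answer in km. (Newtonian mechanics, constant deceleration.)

a = 6.562 ft/s² × 0.3048 = 2.0001 m/s²
d = v₀² / (2a) = 24.0² / (2 × 2.0001) = 576.0 / 4.0002 = 143.993 m
d = 143.993 m / 1000.0 = 0.144 km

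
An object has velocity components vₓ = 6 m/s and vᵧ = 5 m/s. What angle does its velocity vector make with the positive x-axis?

θ = arctan(vᵧ/vₓ) = arctan(5/6) = 39.81°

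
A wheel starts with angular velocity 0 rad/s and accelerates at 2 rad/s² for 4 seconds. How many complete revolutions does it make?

θ = ω₀t + ½αt² = 0×4 + ½×2×4² = 16.0 rad
Total revolutions = θ/(2π) = 16.0/(2π) = 2.55
Complete revolutions = ⌊2.55⌋ = 2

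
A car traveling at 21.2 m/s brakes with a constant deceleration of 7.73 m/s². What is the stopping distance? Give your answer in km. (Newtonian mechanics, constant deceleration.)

d = v₀² / (2a) = 21.2² / (2 × 7.73) = 449.44 / 15.46 = 29.0712 m
d = 29.0712 m / 1000.0 = 0.02907 km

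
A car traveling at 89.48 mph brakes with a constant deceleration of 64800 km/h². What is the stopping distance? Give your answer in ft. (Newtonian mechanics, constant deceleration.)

v₀ = 89.48 mph × 0.44704 = 40.0011 m/s
a = 64800 km/h² × 7.716049382716049e-05 = 5.0 m/s²
d = v₀² / (2a) = 40.0011² / (2 × 5.0) = 1600.09 / 10.0 = 160.009 m
d = 160.009 m / 0.3048 = 525.0 ft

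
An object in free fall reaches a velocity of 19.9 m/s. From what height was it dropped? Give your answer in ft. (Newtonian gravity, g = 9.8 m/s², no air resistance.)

h = v² / (2g) = 19.9² / (2 × 9.8) = 20.2046 m
h = 20.2046 m / 0.3048 = 66.29 ft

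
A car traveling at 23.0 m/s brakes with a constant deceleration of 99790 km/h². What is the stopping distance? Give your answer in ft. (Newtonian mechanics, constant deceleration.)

a = 99790 km/h² × 7.716049382716049e-05 = 7.69985 m/s²
d = v₀² / (2a) = 23.0² / (2 × 7.69985) = 529.0 / 15.3997 = 34.3513 m
d = 34.3513 m / 0.3048 = 112.7 ft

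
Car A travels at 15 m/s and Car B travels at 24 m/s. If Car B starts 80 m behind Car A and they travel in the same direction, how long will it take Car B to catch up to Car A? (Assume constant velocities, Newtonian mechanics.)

Relative speed: v_rel = 24 - 15 = 9 m/s
Time to catch: t = d₀/v_rel = 80/9 = 8.89 s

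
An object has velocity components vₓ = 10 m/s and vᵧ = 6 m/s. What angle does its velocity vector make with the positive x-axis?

θ = arctan(vᵧ/vₓ) = arctan(6/10) = 30.96°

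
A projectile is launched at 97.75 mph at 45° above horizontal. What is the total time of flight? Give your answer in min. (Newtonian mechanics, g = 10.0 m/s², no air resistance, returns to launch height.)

v₀ = 97.75 mph × 0.44704 = 43.6982 m/s
T = 2 × v₀ × sin(θ) / g = 2 × 43.6982 × sin(45°) / 10.0 = 2 × 43.6982 × 0.707107 / 10.0 = 6.17986 s
T = 6.17986 s / 60.0 = 0.103 min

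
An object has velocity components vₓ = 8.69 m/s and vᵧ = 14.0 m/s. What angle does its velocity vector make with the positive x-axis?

θ = arctan(vᵧ/vₓ) = arctan(14.0/8.69) = 58.17°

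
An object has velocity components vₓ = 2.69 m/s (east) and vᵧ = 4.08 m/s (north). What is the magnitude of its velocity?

|v| = √(vₓ² + vᵧ²) = √(2.69² + 4.08²) = √(23.8825) = 4.89 m/s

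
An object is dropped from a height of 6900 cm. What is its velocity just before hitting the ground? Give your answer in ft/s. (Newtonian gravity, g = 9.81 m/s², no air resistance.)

h = 6900 cm × 0.01 = 69.0 m
v = √(2gh) = √(2 × 9.81 × 69.0) = 36.7937 m/s
v = 36.7937 m/s / 0.3048 = 120.7 ft/s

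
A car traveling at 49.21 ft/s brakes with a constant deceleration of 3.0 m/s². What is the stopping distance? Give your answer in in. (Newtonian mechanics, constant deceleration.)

v₀ = 49.21 ft/s × 0.3048 = 14.9992 m/s
d = v₀² / (2a) = 14.9992² / (2 × 3.0) = 224.976 / 6.0 = 37.496 m
d = 37.496 m / 0.0254 = 1476 in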